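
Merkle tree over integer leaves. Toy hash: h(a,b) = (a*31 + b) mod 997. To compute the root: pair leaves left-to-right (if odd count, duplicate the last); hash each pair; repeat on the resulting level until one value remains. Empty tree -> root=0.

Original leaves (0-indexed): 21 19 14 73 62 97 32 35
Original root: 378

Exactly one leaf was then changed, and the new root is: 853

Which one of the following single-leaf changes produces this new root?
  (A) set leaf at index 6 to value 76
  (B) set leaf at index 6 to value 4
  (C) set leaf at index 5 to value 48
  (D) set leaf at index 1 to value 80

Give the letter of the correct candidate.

Original leaves: [21, 19, 14, 73, 62, 97, 32, 35]
Target new root: 853
Try each candidate change and compute the resulting root:
Candidate A: set leaf[6] = 76 -> leaves = [21, 19, 14, 73, 62, 97, 76, 35]
  L0: [21, 19, 14, 73, 62, 97, 76, 35]
  L1: h(21,19)=(21*31+19)%997=670 h(14,73)=(14*31+73)%997=507 h(62,97)=(62*31+97)%997=25 h(76,35)=(76*31+35)%997=397 -> [670, 507, 25, 397]
  L2: h(670,507)=(670*31+507)%997=340 h(25,397)=(25*31+397)%997=175 -> [340, 175]
  L3: h(340,175)=(340*31+175)%997=745 -> [745]
  root = 745 != target 853
Candidate B: set leaf[6] = 4 -> leaves = [21, 19, 14, 73, 62, 97, 4, 35]
  L0: [21, 19, 14, 73, 62, 97, 4, 35]
  L1: h(21,19)=(21*31+19)%997=670 h(14,73)=(14*31+73)%997=507 h(62,97)=(62*31+97)%997=25 h(4,35)=(4*31+35)%997=159 -> [670, 507, 25, 159]
  L2: h(670,507)=(670*31+507)%997=340 h(25,159)=(25*31+159)%997=934 -> [340, 934]
  L3: h(340,934)=(340*31+934)%997=507 -> [507]
  root = 507 != target 853
Candidate C: set leaf[5] = 48 -> leaves = [21, 19, 14, 73, 62, 48, 32, 35]
  L0: [21, 19, 14, 73, 62, 48, 32, 35]
  L1: h(21,19)=(21*31+19)%997=670 h(14,73)=(14*31+73)%997=507 h(62,48)=(62*31+48)%997=973 h(32,35)=(32*31+35)%997=30 -> [670, 507, 973, 30]
  L2: h(670,507)=(670*31+507)%997=340 h(973,30)=(973*31+30)%997=283 -> [340, 283]
  L3: h(340,283)=(340*31+283)%997=853 -> [853]
  root = 853 == target 853  ** MATCH **
Candidate D: set leaf[1] = 80 -> leaves = [21, 80, 14, 73, 62, 97, 32, 35]
  L0: [21, 80, 14, 73, 62, 97, 32, 35]
  L1: h(21,80)=(21*31+80)%997=731 h(14,73)=(14*31+73)%997=507 h(62,97)=(62*31+97)%997=25 h(32,35)=(32*31+35)%997=30 -> [731, 507, 25, 30]
  L2: h(731,507)=(731*31+507)%997=237 h(25,30)=(25*31+30)%997=805 -> [237, 805]
  L3: h(237,805)=(237*31+805)%997=176 -> [176]
  root = 176 != target 853
Candidate C produces the target root.

Answer: C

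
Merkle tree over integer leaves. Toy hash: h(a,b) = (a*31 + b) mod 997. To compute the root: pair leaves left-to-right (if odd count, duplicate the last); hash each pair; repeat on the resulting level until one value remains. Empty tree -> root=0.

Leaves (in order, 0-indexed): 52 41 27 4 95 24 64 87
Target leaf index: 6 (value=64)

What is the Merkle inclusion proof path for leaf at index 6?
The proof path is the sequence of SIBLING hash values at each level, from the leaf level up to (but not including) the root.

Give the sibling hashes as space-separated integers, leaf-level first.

Answer: 87 975 240

Derivation:
L0 (leaves): [52, 41, 27, 4, 95, 24, 64, 87], target index=6
L1: h(52,41)=(52*31+41)%997=656 [pair 0] h(27,4)=(27*31+4)%997=841 [pair 1] h(95,24)=(95*31+24)%997=975 [pair 2] h(64,87)=(64*31+87)%997=77 [pair 3] -> [656, 841, 975, 77]
  Sibling for proof at L0: 87
L2: h(656,841)=(656*31+841)%997=240 [pair 0] h(975,77)=(975*31+77)%997=392 [pair 1] -> [240, 392]
  Sibling for proof at L1: 975
L3: h(240,392)=(240*31+392)%997=853 [pair 0] -> [853]
  Sibling for proof at L2: 240
Root: 853
Proof path (sibling hashes from leaf to root): [87, 975, 240]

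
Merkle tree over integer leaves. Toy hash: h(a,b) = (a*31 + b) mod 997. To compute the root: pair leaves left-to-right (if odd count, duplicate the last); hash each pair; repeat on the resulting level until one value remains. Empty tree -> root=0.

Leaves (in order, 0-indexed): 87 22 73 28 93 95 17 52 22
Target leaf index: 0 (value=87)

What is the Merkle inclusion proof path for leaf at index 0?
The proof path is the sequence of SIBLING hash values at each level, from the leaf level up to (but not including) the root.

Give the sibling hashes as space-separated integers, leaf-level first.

L0 (leaves): [87, 22, 73, 28, 93, 95, 17, 52, 22], target index=0
L1: h(87,22)=(87*31+22)%997=725 [pair 0] h(73,28)=(73*31+28)%997=297 [pair 1] h(93,95)=(93*31+95)%997=984 [pair 2] h(17,52)=(17*31+52)%997=579 [pair 3] h(22,22)=(22*31+22)%997=704 [pair 4] -> [725, 297, 984, 579, 704]
  Sibling for proof at L0: 22
L2: h(725,297)=(725*31+297)%997=838 [pair 0] h(984,579)=(984*31+579)%997=176 [pair 1] h(704,704)=(704*31+704)%997=594 [pair 2] -> [838, 176, 594]
  Sibling for proof at L1: 297
L3: h(838,176)=(838*31+176)%997=232 [pair 0] h(594,594)=(594*31+594)%997=65 [pair 1] -> [232, 65]
  Sibling for proof at L2: 176
L4: h(232,65)=(232*31+65)%997=278 [pair 0] -> [278]
  Sibling for proof at L3: 65
Root: 278
Proof path (sibling hashes from leaf to root): [22, 297, 176, 65]

Answer: 22 297 176 65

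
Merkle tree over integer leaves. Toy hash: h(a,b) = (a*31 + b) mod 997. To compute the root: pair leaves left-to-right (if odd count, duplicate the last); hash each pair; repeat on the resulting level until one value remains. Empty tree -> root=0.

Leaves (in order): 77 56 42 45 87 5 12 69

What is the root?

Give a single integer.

L0: [77, 56, 42, 45, 87, 5, 12, 69]
L1: h(77,56)=(77*31+56)%997=449 h(42,45)=(42*31+45)%997=350 h(87,5)=(87*31+5)%997=708 h(12,69)=(12*31+69)%997=441 -> [449, 350, 708, 441]
L2: h(449,350)=(449*31+350)%997=311 h(708,441)=(708*31+441)%997=455 -> [311, 455]
L3: h(311,455)=(311*31+455)%997=126 -> [126]

Answer: 126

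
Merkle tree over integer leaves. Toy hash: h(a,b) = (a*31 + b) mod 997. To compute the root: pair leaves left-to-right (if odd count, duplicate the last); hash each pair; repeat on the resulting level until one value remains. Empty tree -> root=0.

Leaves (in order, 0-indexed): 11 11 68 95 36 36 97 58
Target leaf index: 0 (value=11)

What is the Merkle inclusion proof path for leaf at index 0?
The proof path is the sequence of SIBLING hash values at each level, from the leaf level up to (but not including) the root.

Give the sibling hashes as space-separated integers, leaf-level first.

L0 (leaves): [11, 11, 68, 95, 36, 36, 97, 58], target index=0
L1: h(11,11)=(11*31+11)%997=352 [pair 0] h(68,95)=(68*31+95)%997=209 [pair 1] h(36,36)=(36*31+36)%997=155 [pair 2] h(97,58)=(97*31+58)%997=74 [pair 3] -> [352, 209, 155, 74]
  Sibling for proof at L0: 11
L2: h(352,209)=(352*31+209)%997=154 [pair 0] h(155,74)=(155*31+74)%997=891 [pair 1] -> [154, 891]
  Sibling for proof at L1: 209
L3: h(154,891)=(154*31+891)%997=680 [pair 0] -> [680]
  Sibling for proof at L2: 891
Root: 680
Proof path (sibling hashes from leaf to root): [11, 209, 891]

Answer: 11 209 891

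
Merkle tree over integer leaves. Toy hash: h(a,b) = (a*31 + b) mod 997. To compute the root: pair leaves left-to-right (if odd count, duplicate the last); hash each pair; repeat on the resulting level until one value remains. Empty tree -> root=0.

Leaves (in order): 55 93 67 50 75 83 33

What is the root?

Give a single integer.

Answer: 144

Derivation:
L0: [55, 93, 67, 50, 75, 83, 33]
L1: h(55,93)=(55*31+93)%997=801 h(67,50)=(67*31+50)%997=133 h(75,83)=(75*31+83)%997=414 h(33,33)=(33*31+33)%997=59 -> [801, 133, 414, 59]
L2: h(801,133)=(801*31+133)%997=39 h(414,59)=(414*31+59)%997=929 -> [39, 929]
L3: h(39,929)=(39*31+929)%997=144 -> [144]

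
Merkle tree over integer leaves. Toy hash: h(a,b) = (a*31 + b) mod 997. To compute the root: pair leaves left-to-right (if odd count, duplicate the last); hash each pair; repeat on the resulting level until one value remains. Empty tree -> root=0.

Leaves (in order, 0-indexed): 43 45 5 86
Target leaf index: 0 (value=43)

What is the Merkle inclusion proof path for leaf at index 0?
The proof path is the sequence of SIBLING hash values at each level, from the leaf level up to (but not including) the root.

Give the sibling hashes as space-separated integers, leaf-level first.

Answer: 45 241

Derivation:
L0 (leaves): [43, 45, 5, 86], target index=0
L1: h(43,45)=(43*31+45)%997=381 [pair 0] h(5,86)=(5*31+86)%997=241 [pair 1] -> [381, 241]
  Sibling for proof at L0: 45
L2: h(381,241)=(381*31+241)%997=88 [pair 0] -> [88]
  Sibling for proof at L1: 241
Root: 88
Proof path (sibling hashes from leaf to root): [45, 241]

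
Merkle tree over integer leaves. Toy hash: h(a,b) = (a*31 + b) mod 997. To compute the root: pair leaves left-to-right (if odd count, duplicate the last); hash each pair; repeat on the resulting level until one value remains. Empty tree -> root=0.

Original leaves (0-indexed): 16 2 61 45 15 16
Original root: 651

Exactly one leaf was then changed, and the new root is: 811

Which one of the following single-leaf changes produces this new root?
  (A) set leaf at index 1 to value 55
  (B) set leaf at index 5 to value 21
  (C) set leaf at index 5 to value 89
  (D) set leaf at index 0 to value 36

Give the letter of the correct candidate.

Answer: B

Derivation:
Original leaves: [16, 2, 61, 45, 15, 16]
Target new root: 811
Try each candidate change and compute the resulting root:
Candidate A: set leaf[1] = 55 -> leaves = [16, 55, 61, 45, 15, 16]
  L0: [16, 55, 61, 45, 15, 16]
  L1: h(16,55)=(16*31+55)%997=551 h(61,45)=(61*31+45)%997=939 h(15,16)=(15*31+16)%997=481 -> [551, 939, 481]
  L2: h(551,939)=(551*31+939)%997=74 h(481,481)=(481*31+481)%997=437 -> [74, 437]
  L3: h(74,437)=(74*31+437)%997=737 -> [737]
  root = 737 != target 811
Candidate B: set leaf[5] = 21 -> leaves = [16, 2, 61, 45, 15, 21]
  L0: [16, 2, 61, 45, 15, 21]
  L1: h(16,2)=(16*31+2)%997=498 h(61,45)=(61*31+45)%997=939 h(15,21)=(15*31+21)%997=486 -> [498, 939, 486]
  L2: h(498,939)=(498*31+939)%997=425 h(486,486)=(486*31+486)%997=597 -> [425, 597]
  L3: h(425,597)=(425*31+597)%997=811 -> [811]
  root = 811 == target 811  ** MATCH **
Candidate C: set leaf[5] = 89 -> leaves = [16, 2, 61, 45, 15, 89]
  L0: [16, 2, 61, 45, 15, 89]
  L1: h(16,2)=(16*31+2)%997=498 h(61,45)=(61*31+45)%997=939 h(15,89)=(15*31+89)%997=554 -> [498, 939, 554]
  L2: h(498,939)=(498*31+939)%997=425 h(554,554)=(554*31+554)%997=779 -> [425, 779]
  L3: h(425,779)=(425*31+779)%997=993 -> [993]
  root = 993 != target 811
Candidate D: set leaf[0] = 36 -> leaves = [36, 2, 61, 45, 15, 16]
  L0: [36, 2, 61, 45, 15, 16]
  L1: h(36,2)=(36*31+2)%997=121 h(61,45)=(61*31+45)%997=939 h(15,16)=(15*31+16)%997=481 -> [121, 939, 481]
  L2: h(121,939)=(121*31+939)%997=702 h(481,481)=(481*31+481)%997=437 -> [702, 437]
  L3: h(702,437)=(702*31+437)%997=265 -> [265]
  root = 265 != target 811
Candidate B produces the target root.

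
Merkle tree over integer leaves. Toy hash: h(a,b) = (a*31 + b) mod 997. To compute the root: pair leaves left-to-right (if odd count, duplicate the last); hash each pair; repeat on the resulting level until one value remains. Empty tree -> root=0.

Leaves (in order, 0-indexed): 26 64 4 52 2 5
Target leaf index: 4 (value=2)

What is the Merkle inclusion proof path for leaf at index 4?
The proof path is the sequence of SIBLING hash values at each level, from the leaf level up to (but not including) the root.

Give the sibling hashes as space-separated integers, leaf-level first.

Answer: 5 67 227

Derivation:
L0 (leaves): [26, 64, 4, 52, 2, 5], target index=4
L1: h(26,64)=(26*31+64)%997=870 [pair 0] h(4,52)=(4*31+52)%997=176 [pair 1] h(2,5)=(2*31+5)%997=67 [pair 2] -> [870, 176, 67]
  Sibling for proof at L0: 5
L2: h(870,176)=(870*31+176)%997=227 [pair 0] h(67,67)=(67*31+67)%997=150 [pair 1] -> [227, 150]
  Sibling for proof at L1: 67
L3: h(227,150)=(227*31+150)%997=208 [pair 0] -> [208]
  Sibling for proof at L2: 227
Root: 208
Proof path (sibling hashes from leaf to root): [5, 67, 227]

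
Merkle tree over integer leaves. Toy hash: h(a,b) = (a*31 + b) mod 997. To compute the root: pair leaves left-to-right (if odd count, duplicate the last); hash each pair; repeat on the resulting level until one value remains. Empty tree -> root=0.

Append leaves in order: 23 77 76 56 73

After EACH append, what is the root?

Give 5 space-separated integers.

Answer: 23 790 3 980 447

Derivation:
After append 23 (leaves=[23]):
  L0: [23]
  root=23
After append 77 (leaves=[23, 77]):
  L0: [23, 77]
  L1: h(23,77)=(23*31+77)%997=790 -> [790]
  root=790
After append 76 (leaves=[23, 77, 76]):
  L0: [23, 77, 76]
  L1: h(23,77)=(23*31+77)%997=790 h(76,76)=(76*31+76)%997=438 -> [790, 438]
  L2: h(790,438)=(790*31+438)%997=3 -> [3]
  root=3
After append 56 (leaves=[23, 77, 76, 56]):
  L0: [23, 77, 76, 56]
  L1: h(23,77)=(23*31+77)%997=790 h(76,56)=(76*31+56)%997=418 -> [790, 418]
  L2: h(790,418)=(790*31+418)%997=980 -> [980]
  root=980
After append 73 (leaves=[23, 77, 76, 56, 73]):
  L0: [23, 77, 76, 56, 73]
  L1: h(23,77)=(23*31+77)%997=790 h(76,56)=(76*31+56)%997=418 h(73,73)=(73*31+73)%997=342 -> [790, 418, 342]
  L2: h(790,418)=(790*31+418)%997=980 h(342,342)=(342*31+342)%997=974 -> [980, 974]
  L3: h(980,974)=(980*31+974)%997=447 -> [447]
  root=447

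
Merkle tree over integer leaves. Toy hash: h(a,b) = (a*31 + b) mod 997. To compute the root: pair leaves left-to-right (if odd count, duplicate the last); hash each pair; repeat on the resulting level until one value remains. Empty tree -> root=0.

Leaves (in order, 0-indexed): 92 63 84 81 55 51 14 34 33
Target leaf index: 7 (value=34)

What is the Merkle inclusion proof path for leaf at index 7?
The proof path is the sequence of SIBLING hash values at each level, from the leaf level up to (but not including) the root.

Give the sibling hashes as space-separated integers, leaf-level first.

L0 (leaves): [92, 63, 84, 81, 55, 51, 14, 34, 33], target index=7
L1: h(92,63)=(92*31+63)%997=921 [pair 0] h(84,81)=(84*31+81)%997=691 [pair 1] h(55,51)=(55*31+51)%997=759 [pair 2] h(14,34)=(14*31+34)%997=468 [pair 3] h(33,33)=(33*31+33)%997=59 [pair 4] -> [921, 691, 759, 468, 59]
  Sibling for proof at L0: 14
L2: h(921,691)=(921*31+691)%997=329 [pair 0] h(759,468)=(759*31+468)%997=69 [pair 1] h(59,59)=(59*31+59)%997=891 [pair 2] -> [329, 69, 891]
  Sibling for proof at L1: 759
L3: h(329,69)=(329*31+69)%997=298 [pair 0] h(891,891)=(891*31+891)%997=596 [pair 1] -> [298, 596]
  Sibling for proof at L2: 329
L4: h(298,596)=(298*31+596)%997=861 [pair 0] -> [861]
  Sibling for proof at L3: 596
Root: 861
Proof path (sibling hashes from leaf to root): [14, 759, 329, 596]

Answer: 14 759 329 596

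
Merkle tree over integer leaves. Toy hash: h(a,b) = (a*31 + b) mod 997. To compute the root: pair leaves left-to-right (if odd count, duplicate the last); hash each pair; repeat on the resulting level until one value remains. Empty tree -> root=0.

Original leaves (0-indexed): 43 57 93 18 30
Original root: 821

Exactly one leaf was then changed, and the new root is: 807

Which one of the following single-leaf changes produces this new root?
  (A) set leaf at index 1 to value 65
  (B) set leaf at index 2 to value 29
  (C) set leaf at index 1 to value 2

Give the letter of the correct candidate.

Original leaves: [43, 57, 93, 18, 30]
Target new root: 807
Try each candidate change and compute the resulting root:
Candidate A: set leaf[1] = 65 -> leaves = [43, 65, 93, 18, 30]
  L0: [43, 65, 93, 18, 30]
  L1: h(43,65)=(43*31+65)%997=401 h(93,18)=(93*31+18)%997=907 h(30,30)=(30*31+30)%997=960 -> [401, 907, 960]
  L2: h(401,907)=(401*31+907)%997=377 h(960,960)=(960*31+960)%997=810 -> [377, 810]
  L3: h(377,810)=(377*31+810)%997=533 -> [533]
  root = 533 != target 807
Candidate B: set leaf[2] = 29 -> leaves = [43, 57, 29, 18, 30]
  L0: [43, 57, 29, 18, 30]
  L1: h(43,57)=(43*31+57)%997=393 h(29,18)=(29*31+18)%997=917 h(30,30)=(30*31+30)%997=960 -> [393, 917, 960]
  L2: h(393,917)=(393*31+917)%997=139 h(960,960)=(960*31+960)%997=810 -> [139, 810]
  L3: h(139,810)=(139*31+810)%997=134 -> [134]
  root = 134 != target 807
Candidate C: set leaf[1] = 2 -> leaves = [43, 2, 93, 18, 30]
  L0: [43, 2, 93, 18, 30]
  L1: h(43,2)=(43*31+2)%997=338 h(93,18)=(93*31+18)%997=907 h(30,30)=(30*31+30)%997=960 -> [338, 907, 960]
  L2: h(338,907)=(338*31+907)%997=418 h(960,960)=(960*31+960)%997=810 -> [418, 810]
  L3: h(418,810)=(418*31+810)%997=807 -> [807]
  root = 807 == target 807  ** MATCH **
Candidate C produces the target root.

Answer: C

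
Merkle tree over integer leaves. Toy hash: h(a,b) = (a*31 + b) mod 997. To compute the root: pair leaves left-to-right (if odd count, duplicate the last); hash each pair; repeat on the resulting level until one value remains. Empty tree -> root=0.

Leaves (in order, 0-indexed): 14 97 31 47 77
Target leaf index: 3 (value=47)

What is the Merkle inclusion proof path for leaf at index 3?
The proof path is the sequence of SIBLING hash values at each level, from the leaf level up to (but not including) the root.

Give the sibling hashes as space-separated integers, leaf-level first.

Answer: 31 531 85

Derivation:
L0 (leaves): [14, 97, 31, 47, 77], target index=3
L1: h(14,97)=(14*31+97)%997=531 [pair 0] h(31,47)=(31*31+47)%997=11 [pair 1] h(77,77)=(77*31+77)%997=470 [pair 2] -> [531, 11, 470]
  Sibling for proof at L0: 31
L2: h(531,11)=(531*31+11)%997=520 [pair 0] h(470,470)=(470*31+470)%997=85 [pair 1] -> [520, 85]
  Sibling for proof at L1: 531
L3: h(520,85)=(520*31+85)%997=253 [pair 0] -> [253]
  Sibling for proof at L2: 85
Root: 253
Proof path (sibling hashes from leaf to root): [31, 531, 85]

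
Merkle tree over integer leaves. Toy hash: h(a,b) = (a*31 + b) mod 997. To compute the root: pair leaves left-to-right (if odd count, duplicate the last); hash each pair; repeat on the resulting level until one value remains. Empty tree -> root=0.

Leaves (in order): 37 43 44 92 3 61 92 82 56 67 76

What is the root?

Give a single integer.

Answer: 73

Derivation:
L0: [37, 43, 44, 92, 3, 61, 92, 82, 56, 67, 76]
L1: h(37,43)=(37*31+43)%997=193 h(44,92)=(44*31+92)%997=459 h(3,61)=(3*31+61)%997=154 h(92,82)=(92*31+82)%997=940 h(56,67)=(56*31+67)%997=806 h(76,76)=(76*31+76)%997=438 -> [193, 459, 154, 940, 806, 438]
L2: h(193,459)=(193*31+459)%997=460 h(154,940)=(154*31+940)%997=729 h(806,438)=(806*31+438)%997=499 -> [460, 729, 499]
L3: h(460,729)=(460*31+729)%997=34 h(499,499)=(499*31+499)%997=16 -> [34, 16]
L4: h(34,16)=(34*31+16)%997=73 -> [73]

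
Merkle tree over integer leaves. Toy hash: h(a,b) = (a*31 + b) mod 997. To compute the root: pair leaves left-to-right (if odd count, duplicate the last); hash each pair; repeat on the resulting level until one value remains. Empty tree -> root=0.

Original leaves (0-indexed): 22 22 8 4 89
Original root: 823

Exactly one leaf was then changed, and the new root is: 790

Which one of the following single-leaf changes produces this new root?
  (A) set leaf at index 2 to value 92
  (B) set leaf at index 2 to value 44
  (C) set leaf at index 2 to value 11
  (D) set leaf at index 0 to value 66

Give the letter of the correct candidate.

Answer: A

Derivation:
Original leaves: [22, 22, 8, 4, 89]
Target new root: 790
Try each candidate change and compute the resulting root:
Candidate A: set leaf[2] = 92 -> leaves = [22, 22, 92, 4, 89]
  L0: [22, 22, 92, 4, 89]
  L1: h(22,22)=(22*31+22)%997=704 h(92,4)=(92*31+4)%997=862 h(89,89)=(89*31+89)%997=854 -> [704, 862, 854]
  L2: h(704,862)=(704*31+862)%997=752 h(854,854)=(854*31+854)%997=409 -> [752, 409]
  L3: h(752,409)=(752*31+409)%997=790 -> [790]
  root = 790 == target 790  ** MATCH **
Candidate B: set leaf[2] = 44 -> leaves = [22, 22, 44, 4, 89]
  L0: [22, 22, 44, 4, 89]
  L1: h(22,22)=(22*31+22)%997=704 h(44,4)=(44*31+4)%997=371 h(89,89)=(89*31+89)%997=854 -> [704, 371, 854]
  L2: h(704,371)=(704*31+371)%997=261 h(854,854)=(854*31+854)%997=409 -> [261, 409]
  L3: h(261,409)=(261*31+409)%997=524 -> [524]
  root = 524 != target 790
Candidate C: set leaf[2] = 11 -> leaves = [22, 22, 11, 4, 89]
  L0: [22, 22, 11, 4, 89]
  L1: h(22,22)=(22*31+22)%997=704 h(11,4)=(11*31+4)%997=345 h(89,89)=(89*31+89)%997=854 -> [704, 345, 854]
  L2: h(704,345)=(704*31+345)%997=235 h(854,854)=(854*31+854)%997=409 -> [235, 409]
  L3: h(235,409)=(235*31+409)%997=715 -> [715]
  root = 715 != target 790
Candidate D: set leaf[0] = 66 -> leaves = [66, 22, 8, 4, 89]
  L0: [66, 22, 8, 4, 89]
  L1: h(66,22)=(66*31+22)%997=74 h(8,4)=(8*31+4)%997=252 h(89,89)=(89*31+89)%997=854 -> [74, 252, 854]
  L2: h(74,252)=(74*31+252)%997=552 h(854,854)=(854*31+854)%997=409 -> [552, 409]
  L3: h(552,409)=(552*31+409)%997=572 -> [572]
  root = 572 != target 790
Candidate A produces the target root.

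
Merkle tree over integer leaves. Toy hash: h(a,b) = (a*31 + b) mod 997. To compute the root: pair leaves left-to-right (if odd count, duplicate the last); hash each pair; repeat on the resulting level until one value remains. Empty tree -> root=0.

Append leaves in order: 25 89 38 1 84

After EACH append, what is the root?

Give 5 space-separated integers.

After append 25 (leaves=[25]):
  L0: [25]
  root=25
After append 89 (leaves=[25, 89]):
  L0: [25, 89]
  L1: h(25,89)=(25*31+89)%997=864 -> [864]
  root=864
After append 38 (leaves=[25, 89, 38]):
  L0: [25, 89, 38]
  L1: h(25,89)=(25*31+89)%997=864 h(38,38)=(38*31+38)%997=219 -> [864, 219]
  L2: h(864,219)=(864*31+219)%997=84 -> [84]
  root=84
After append 1 (leaves=[25, 89, 38, 1]):
  L0: [25, 89, 38, 1]
  L1: h(25,89)=(25*31+89)%997=864 h(38,1)=(38*31+1)%997=182 -> [864, 182]
  L2: h(864,182)=(864*31+182)%997=47 -> [47]
  root=47
After append 84 (leaves=[25, 89, 38, 1, 84]):
  L0: [25, 89, 38, 1, 84]
  L1: h(25,89)=(25*31+89)%997=864 h(38,1)=(38*31+1)%997=182 h(84,84)=(84*31+84)%997=694 -> [864, 182, 694]
  L2: h(864,182)=(864*31+182)%997=47 h(694,694)=(694*31+694)%997=274 -> [47, 274]
  L3: h(47,274)=(47*31+274)%997=734 -> [734]
  root=734

Answer: 25 864 84 47 734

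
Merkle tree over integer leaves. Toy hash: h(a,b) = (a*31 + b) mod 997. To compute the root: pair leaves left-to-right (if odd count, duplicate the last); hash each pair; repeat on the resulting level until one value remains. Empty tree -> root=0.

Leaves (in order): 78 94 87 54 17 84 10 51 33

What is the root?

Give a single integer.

L0: [78, 94, 87, 54, 17, 84, 10, 51, 33]
L1: h(78,94)=(78*31+94)%997=518 h(87,54)=(87*31+54)%997=757 h(17,84)=(17*31+84)%997=611 h(10,51)=(10*31+51)%997=361 h(33,33)=(33*31+33)%997=59 -> [518, 757, 611, 361, 59]
L2: h(518,757)=(518*31+757)%997=863 h(611,361)=(611*31+361)%997=359 h(59,59)=(59*31+59)%997=891 -> [863, 359, 891]
L3: h(863,359)=(863*31+359)%997=193 h(891,891)=(891*31+891)%997=596 -> [193, 596]
L4: h(193,596)=(193*31+596)%997=597 -> [597]

Answer: 597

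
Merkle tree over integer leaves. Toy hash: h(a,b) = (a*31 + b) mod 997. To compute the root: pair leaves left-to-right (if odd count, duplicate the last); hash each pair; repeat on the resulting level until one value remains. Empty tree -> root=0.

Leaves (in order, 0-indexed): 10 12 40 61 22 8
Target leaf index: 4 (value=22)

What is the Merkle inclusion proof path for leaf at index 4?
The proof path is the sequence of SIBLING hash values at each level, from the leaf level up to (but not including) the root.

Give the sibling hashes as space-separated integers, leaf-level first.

L0 (leaves): [10, 12, 40, 61, 22, 8], target index=4
L1: h(10,12)=(10*31+12)%997=322 [pair 0] h(40,61)=(40*31+61)%997=304 [pair 1] h(22,8)=(22*31+8)%997=690 [pair 2] -> [322, 304, 690]
  Sibling for proof at L0: 8
L2: h(322,304)=(322*31+304)%997=316 [pair 0] h(690,690)=(690*31+690)%997=146 [pair 1] -> [316, 146]
  Sibling for proof at L1: 690
L3: h(316,146)=(316*31+146)%997=969 [pair 0] -> [969]
  Sibling for proof at L2: 316
Root: 969
Proof path (sibling hashes from leaf to root): [8, 690, 316]

Answer: 8 690 316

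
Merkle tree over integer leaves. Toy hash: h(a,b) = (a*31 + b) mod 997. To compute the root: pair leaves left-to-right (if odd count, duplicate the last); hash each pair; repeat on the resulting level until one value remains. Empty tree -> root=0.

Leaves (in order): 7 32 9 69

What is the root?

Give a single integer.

L0: [7, 32, 9, 69]
L1: h(7,32)=(7*31+32)%997=249 h(9,69)=(9*31+69)%997=348 -> [249, 348]
L2: h(249,348)=(249*31+348)%997=91 -> [91]

Answer: 91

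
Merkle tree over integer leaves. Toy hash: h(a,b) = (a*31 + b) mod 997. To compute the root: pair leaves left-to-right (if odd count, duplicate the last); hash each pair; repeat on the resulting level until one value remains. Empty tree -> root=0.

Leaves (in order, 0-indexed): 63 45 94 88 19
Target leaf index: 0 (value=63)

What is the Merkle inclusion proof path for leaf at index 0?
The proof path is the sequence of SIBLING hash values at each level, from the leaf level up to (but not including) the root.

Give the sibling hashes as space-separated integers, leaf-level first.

Answer: 45 11 513

Derivation:
L0 (leaves): [63, 45, 94, 88, 19], target index=0
L1: h(63,45)=(63*31+45)%997=4 [pair 0] h(94,88)=(94*31+88)%997=11 [pair 1] h(19,19)=(19*31+19)%997=608 [pair 2] -> [4, 11, 608]
  Sibling for proof at L0: 45
L2: h(4,11)=(4*31+11)%997=135 [pair 0] h(608,608)=(608*31+608)%997=513 [pair 1] -> [135, 513]
  Sibling for proof at L1: 11
L3: h(135,513)=(135*31+513)%997=710 [pair 0] -> [710]
  Sibling for proof at L2: 513
Root: 710
Proof path (sibling hashes from leaf to root): [45, 11, 513]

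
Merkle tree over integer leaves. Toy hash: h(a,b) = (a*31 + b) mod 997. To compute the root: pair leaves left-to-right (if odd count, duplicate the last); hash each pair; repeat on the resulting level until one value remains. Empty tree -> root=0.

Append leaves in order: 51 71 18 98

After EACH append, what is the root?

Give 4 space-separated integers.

After append 51 (leaves=[51]):
  L0: [51]
  root=51
After append 71 (leaves=[51, 71]):
  L0: [51, 71]
  L1: h(51,71)=(51*31+71)%997=655 -> [655]
  root=655
After append 18 (leaves=[51, 71, 18]):
  L0: [51, 71, 18]
  L1: h(51,71)=(51*31+71)%997=655 h(18,18)=(18*31+18)%997=576 -> [655, 576]
  L2: h(655,576)=(655*31+576)%997=941 -> [941]
  root=941
After append 98 (leaves=[51, 71, 18, 98]):
  L0: [51, 71, 18, 98]
  L1: h(51,71)=(51*31+71)%997=655 h(18,98)=(18*31+98)%997=656 -> [655, 656]
  L2: h(655,656)=(655*31+656)%997=24 -> [24]
  root=24

Answer: 51 655 941 24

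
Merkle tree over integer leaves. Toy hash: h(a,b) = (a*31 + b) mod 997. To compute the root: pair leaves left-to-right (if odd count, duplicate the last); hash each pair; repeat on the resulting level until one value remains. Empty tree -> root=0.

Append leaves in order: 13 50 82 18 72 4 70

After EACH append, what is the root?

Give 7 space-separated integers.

Answer: 13 453 715 651 191 9 13

Derivation:
After append 13 (leaves=[13]):
  L0: [13]
  root=13
After append 50 (leaves=[13, 50]):
  L0: [13, 50]
  L1: h(13,50)=(13*31+50)%997=453 -> [453]
  root=453
After append 82 (leaves=[13, 50, 82]):
  L0: [13, 50, 82]
  L1: h(13,50)=(13*31+50)%997=453 h(82,82)=(82*31+82)%997=630 -> [453, 630]
  L2: h(453,630)=(453*31+630)%997=715 -> [715]
  root=715
After append 18 (leaves=[13, 50, 82, 18]):
  L0: [13, 50, 82, 18]
  L1: h(13,50)=(13*31+50)%997=453 h(82,18)=(82*31+18)%997=566 -> [453, 566]
  L2: h(453,566)=(453*31+566)%997=651 -> [651]
  root=651
After append 72 (leaves=[13, 50, 82, 18, 72]):
  L0: [13, 50, 82, 18, 72]
  L1: h(13,50)=(13*31+50)%997=453 h(82,18)=(82*31+18)%997=566 h(72,72)=(72*31+72)%997=310 -> [453, 566, 310]
  L2: h(453,566)=(453*31+566)%997=651 h(310,310)=(310*31+310)%997=947 -> [651, 947]
  L3: h(651,947)=(651*31+947)%997=191 -> [191]
  root=191
After append 4 (leaves=[13, 50, 82, 18, 72, 4]):
  L0: [13, 50, 82, 18, 72, 4]
  L1: h(13,50)=(13*31+50)%997=453 h(82,18)=(82*31+18)%997=566 h(72,4)=(72*31+4)%997=242 -> [453, 566, 242]
  L2: h(453,566)=(453*31+566)%997=651 h(242,242)=(242*31+242)%997=765 -> [651, 765]
  L3: h(651,765)=(651*31+765)%997=9 -> [9]
  root=9
After append 70 (leaves=[13, 50, 82, 18, 72, 4, 70]):
  L0: [13, 50, 82, 18, 72, 4, 70]
  L1: h(13,50)=(13*31+50)%997=453 h(82,18)=(82*31+18)%997=566 h(72,4)=(72*31+4)%997=242 h(70,70)=(70*31+70)%997=246 -> [453, 566, 242, 246]
  L2: h(453,566)=(453*31+566)%997=651 h(242,246)=(242*31+246)%997=769 -> [651, 769]
  L3: h(651,769)=(651*31+769)%997=13 -> [13]
  root=13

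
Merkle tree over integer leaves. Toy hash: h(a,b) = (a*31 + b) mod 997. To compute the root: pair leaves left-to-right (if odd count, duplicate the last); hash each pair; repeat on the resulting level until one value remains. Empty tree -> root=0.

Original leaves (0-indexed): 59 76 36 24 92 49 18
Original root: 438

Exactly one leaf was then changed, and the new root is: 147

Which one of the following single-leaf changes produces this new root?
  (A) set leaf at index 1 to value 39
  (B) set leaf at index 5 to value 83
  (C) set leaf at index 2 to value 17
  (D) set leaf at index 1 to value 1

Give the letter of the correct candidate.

Original leaves: [59, 76, 36, 24, 92, 49, 18]
Target new root: 147
Try each candidate change and compute the resulting root:
Candidate A: set leaf[1] = 39 -> leaves = [59, 39, 36, 24, 92, 49, 18]
  L0: [59, 39, 36, 24, 92, 49, 18]
  L1: h(59,39)=(59*31+39)%997=871 h(36,24)=(36*31+24)%997=143 h(92,49)=(92*31+49)%997=907 h(18,18)=(18*31+18)%997=576 -> [871, 143, 907, 576]
  L2: h(871,143)=(871*31+143)%997=225 h(907,576)=(907*31+576)%997=777 -> [225, 777]
  L3: h(225,777)=(225*31+777)%997=773 -> [773]
  root = 773 != target 147
Candidate B: set leaf[5] = 83 -> leaves = [59, 76, 36, 24, 92, 83, 18]
  L0: [59, 76, 36, 24, 92, 83, 18]
  L1: h(59,76)=(59*31+76)%997=908 h(36,24)=(36*31+24)%997=143 h(92,83)=(92*31+83)%997=941 h(18,18)=(18*31+18)%997=576 -> [908, 143, 941, 576]
  L2: h(908,143)=(908*31+143)%997=375 h(941,576)=(941*31+576)%997=834 -> [375, 834]
  L3: h(375,834)=(375*31+834)%997=495 -> [495]
  root = 495 != target 147
Candidate C: set leaf[2] = 17 -> leaves = [59, 76, 17, 24, 92, 49, 18]
  L0: [59, 76, 17, 24, 92, 49, 18]
  L1: h(59,76)=(59*31+76)%997=908 h(17,24)=(17*31+24)%997=551 h(92,49)=(92*31+49)%997=907 h(18,18)=(18*31+18)%997=576 -> [908, 551, 907, 576]
  L2: h(908,551)=(908*31+551)%997=783 h(907,576)=(907*31+576)%997=777 -> [783, 777]
  L3: h(783,777)=(783*31+777)%997=125 -> [125]
  root = 125 != target 147
Candidate D: set leaf[1] = 1 -> leaves = [59, 1, 36, 24, 92, 49, 18]
  L0: [59, 1, 36, 24, 92, 49, 18]
  L1: h(59,1)=(59*31+1)%997=833 h(36,24)=(36*31+24)%997=143 h(92,49)=(92*31+49)%997=907 h(18,18)=(18*31+18)%997=576 -> [833, 143, 907, 576]
  L2: h(833,143)=(833*31+143)%997=44 h(907,576)=(907*31+576)%997=777 -> [44, 777]
  L3: h(44,777)=(44*31+777)%997=147 -> [147]
  root = 147 == target 147  ** MATCH **
Candidate D produces the target root.

Answer: D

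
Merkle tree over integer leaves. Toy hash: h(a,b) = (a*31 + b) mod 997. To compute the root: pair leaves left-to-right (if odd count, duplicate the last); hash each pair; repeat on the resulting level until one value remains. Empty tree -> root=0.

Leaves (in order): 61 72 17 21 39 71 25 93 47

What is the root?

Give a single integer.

Answer: 412

Derivation:
L0: [61, 72, 17, 21, 39, 71, 25, 93, 47]
L1: h(61,72)=(61*31+72)%997=966 h(17,21)=(17*31+21)%997=548 h(39,71)=(39*31+71)%997=283 h(25,93)=(25*31+93)%997=868 h(47,47)=(47*31+47)%997=507 -> [966, 548, 283, 868, 507]
L2: h(966,548)=(966*31+548)%997=584 h(283,868)=(283*31+868)%997=668 h(507,507)=(507*31+507)%997=272 -> [584, 668, 272]
L3: h(584,668)=(584*31+668)%997=826 h(272,272)=(272*31+272)%997=728 -> [826, 728]
L4: h(826,728)=(826*31+728)%997=412 -> [412]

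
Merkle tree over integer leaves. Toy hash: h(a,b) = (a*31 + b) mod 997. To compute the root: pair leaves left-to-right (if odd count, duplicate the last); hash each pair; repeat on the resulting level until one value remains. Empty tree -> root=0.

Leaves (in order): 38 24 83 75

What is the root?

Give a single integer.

Answer: 30

Derivation:
L0: [38, 24, 83, 75]
L1: h(38,24)=(38*31+24)%997=205 h(83,75)=(83*31+75)%997=654 -> [205, 654]
L2: h(205,654)=(205*31+654)%997=30 -> [30]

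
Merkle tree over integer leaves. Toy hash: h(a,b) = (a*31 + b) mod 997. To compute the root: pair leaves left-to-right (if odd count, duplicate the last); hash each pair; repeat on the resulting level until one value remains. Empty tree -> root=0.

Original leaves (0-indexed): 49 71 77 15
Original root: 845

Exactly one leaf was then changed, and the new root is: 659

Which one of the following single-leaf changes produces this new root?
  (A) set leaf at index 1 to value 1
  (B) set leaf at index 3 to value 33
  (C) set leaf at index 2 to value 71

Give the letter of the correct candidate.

Answer: C

Derivation:
Original leaves: [49, 71, 77, 15]
Target new root: 659
Try each candidate change and compute the resulting root:
Candidate A: set leaf[1] = 1 -> leaves = [49, 1, 77, 15]
  L0: [49, 1, 77, 15]
  L1: h(49,1)=(49*31+1)%997=523 h(77,15)=(77*31+15)%997=408 -> [523, 408]
  L2: h(523,408)=(523*31+408)%997=669 -> [669]
  root = 669 != target 659
Candidate B: set leaf[3] = 33 -> leaves = [49, 71, 77, 33]
  L0: [49, 71, 77, 33]
  L1: h(49,71)=(49*31+71)%997=593 h(77,33)=(77*31+33)%997=426 -> [593, 426]
  L2: h(593,426)=(593*31+426)%997=863 -> [863]
  root = 863 != target 659
Candidate C: set leaf[2] = 71 -> leaves = [49, 71, 71, 15]
  L0: [49, 71, 71, 15]
  L1: h(49,71)=(49*31+71)%997=593 h(71,15)=(71*31+15)%997=222 -> [593, 222]
  L2: h(593,222)=(593*31+222)%997=659 -> [659]
  root = 659 == target 659  ** MATCH **
Candidate C produces the target root.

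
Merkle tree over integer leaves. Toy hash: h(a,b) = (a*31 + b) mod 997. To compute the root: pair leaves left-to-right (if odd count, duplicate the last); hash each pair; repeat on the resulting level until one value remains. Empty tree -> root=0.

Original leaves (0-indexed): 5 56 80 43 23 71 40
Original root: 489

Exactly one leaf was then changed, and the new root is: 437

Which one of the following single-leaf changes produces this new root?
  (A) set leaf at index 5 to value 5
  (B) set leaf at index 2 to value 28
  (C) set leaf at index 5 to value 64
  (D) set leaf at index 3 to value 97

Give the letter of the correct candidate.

Answer: A

Derivation:
Original leaves: [5, 56, 80, 43, 23, 71, 40]
Target new root: 437
Try each candidate change and compute the resulting root:
Candidate A: set leaf[5] = 5 -> leaves = [5, 56, 80, 43, 23, 5, 40]
  L0: [5, 56, 80, 43, 23, 5, 40]
  L1: h(5,56)=(5*31+56)%997=211 h(80,43)=(80*31+43)%997=529 h(23,5)=(23*31+5)%997=718 h(40,40)=(40*31+40)%997=283 -> [211, 529, 718, 283]
  L2: h(211,529)=(211*31+529)%997=91 h(718,283)=(718*31+283)%997=607 -> [91, 607]
  L3: h(91,607)=(91*31+607)%997=437 -> [437]
  root = 437 == target 437  ** MATCH **
Candidate B: set leaf[2] = 28 -> leaves = [5, 56, 28, 43, 23, 71, 40]
  L0: [5, 56, 28, 43, 23, 71, 40]
  L1: h(5,56)=(5*31+56)%997=211 h(28,43)=(28*31+43)%997=911 h(23,71)=(23*31+71)%997=784 h(40,40)=(40*31+40)%997=283 -> [211, 911, 784, 283]
  L2: h(211,911)=(211*31+911)%997=473 h(784,283)=(784*31+283)%997=659 -> [473, 659]
  L3: h(473,659)=(473*31+659)%997=367 -> [367]
  root = 367 != target 437
Candidate C: set leaf[5] = 64 -> leaves = [5, 56, 80, 43, 23, 64, 40]
  L0: [5, 56, 80, 43, 23, 64, 40]
  L1: h(5,56)=(5*31+56)%997=211 h(80,43)=(80*31+43)%997=529 h(23,64)=(23*31+64)%997=777 h(40,40)=(40*31+40)%997=283 -> [211, 529, 777, 283]
  L2: h(211,529)=(211*31+529)%997=91 h(777,283)=(777*31+283)%997=442 -> [91, 442]
  L3: h(91,442)=(91*31+442)%997=272 -> [272]
  root = 272 != target 437
Candidate D: set leaf[3] = 97 -> leaves = [5, 56, 80, 97, 23, 71, 40]
  L0: [5, 56, 80, 97, 23, 71, 40]
  L1: h(5,56)=(5*31+56)%997=211 h(80,97)=(80*31+97)%997=583 h(23,71)=(23*31+71)%997=784 h(40,40)=(40*31+40)%997=283 -> [211, 583, 784, 283]
  L2: h(211,583)=(211*31+583)%997=145 h(784,283)=(784*31+283)%997=659 -> [145, 659]
  L3: h(145,659)=(145*31+659)%997=169 -> [169]
  root = 169 != target 437
Candidate A produces the target root.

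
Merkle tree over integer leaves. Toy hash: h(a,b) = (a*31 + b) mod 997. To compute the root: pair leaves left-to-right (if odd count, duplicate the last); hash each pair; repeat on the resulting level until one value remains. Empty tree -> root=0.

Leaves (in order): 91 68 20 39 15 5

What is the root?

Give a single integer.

Answer: 258

Derivation:
L0: [91, 68, 20, 39, 15, 5]
L1: h(91,68)=(91*31+68)%997=895 h(20,39)=(20*31+39)%997=659 h(15,5)=(15*31+5)%997=470 -> [895, 659, 470]
L2: h(895,659)=(895*31+659)%997=488 h(470,470)=(470*31+470)%997=85 -> [488, 85]
L3: h(488,85)=(488*31+85)%997=258 -> [258]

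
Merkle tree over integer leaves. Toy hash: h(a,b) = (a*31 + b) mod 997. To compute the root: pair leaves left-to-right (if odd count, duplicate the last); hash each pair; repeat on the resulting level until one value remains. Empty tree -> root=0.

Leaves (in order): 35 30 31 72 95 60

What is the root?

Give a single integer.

L0: [35, 30, 31, 72, 95, 60]
L1: h(35,30)=(35*31+30)%997=118 h(31,72)=(31*31+72)%997=36 h(95,60)=(95*31+60)%997=14 -> [118, 36, 14]
L2: h(118,36)=(118*31+36)%997=703 h(14,14)=(14*31+14)%997=448 -> [703, 448]
L3: h(703,448)=(703*31+448)%997=307 -> [307]

Answer: 307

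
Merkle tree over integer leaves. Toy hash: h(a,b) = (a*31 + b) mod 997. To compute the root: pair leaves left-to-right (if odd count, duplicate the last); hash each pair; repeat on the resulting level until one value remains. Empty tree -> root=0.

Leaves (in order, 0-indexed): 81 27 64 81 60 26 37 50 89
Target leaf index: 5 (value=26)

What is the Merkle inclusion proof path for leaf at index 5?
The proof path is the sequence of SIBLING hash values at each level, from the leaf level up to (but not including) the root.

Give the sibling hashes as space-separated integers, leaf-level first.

Answer: 60 200 983 127

Derivation:
L0 (leaves): [81, 27, 64, 81, 60, 26, 37, 50, 89], target index=5
L1: h(81,27)=(81*31+27)%997=544 [pair 0] h(64,81)=(64*31+81)%997=71 [pair 1] h(60,26)=(60*31+26)%997=889 [pair 2] h(37,50)=(37*31+50)%997=200 [pair 3] h(89,89)=(89*31+89)%997=854 [pair 4] -> [544, 71, 889, 200, 854]
  Sibling for proof at L0: 60
L2: h(544,71)=(544*31+71)%997=983 [pair 0] h(889,200)=(889*31+200)%997=840 [pair 1] h(854,854)=(854*31+854)%997=409 [pair 2] -> [983, 840, 409]
  Sibling for proof at L1: 200
L3: h(983,840)=(983*31+840)%997=406 [pair 0] h(409,409)=(409*31+409)%997=127 [pair 1] -> [406, 127]
  Sibling for proof at L2: 983
L4: h(406,127)=(406*31+127)%997=749 [pair 0] -> [749]
  Sibling for proof at L3: 127
Root: 749
Proof path (sibling hashes from leaf to root): [60, 200, 983, 127]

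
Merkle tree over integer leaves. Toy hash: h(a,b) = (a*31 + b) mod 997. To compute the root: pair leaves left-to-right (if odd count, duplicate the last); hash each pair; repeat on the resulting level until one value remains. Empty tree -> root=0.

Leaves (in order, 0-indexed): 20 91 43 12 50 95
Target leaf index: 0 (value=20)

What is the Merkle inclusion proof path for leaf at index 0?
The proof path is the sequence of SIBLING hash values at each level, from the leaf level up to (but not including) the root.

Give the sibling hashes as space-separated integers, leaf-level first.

Answer: 91 348 796

Derivation:
L0 (leaves): [20, 91, 43, 12, 50, 95], target index=0
L1: h(20,91)=(20*31+91)%997=711 [pair 0] h(43,12)=(43*31+12)%997=348 [pair 1] h(50,95)=(50*31+95)%997=648 [pair 2] -> [711, 348, 648]
  Sibling for proof at L0: 91
L2: h(711,348)=(711*31+348)%997=455 [pair 0] h(648,648)=(648*31+648)%997=796 [pair 1] -> [455, 796]
  Sibling for proof at L1: 348
L3: h(455,796)=(455*31+796)%997=943 [pair 0] -> [943]
  Sibling for proof at L2: 796
Root: 943
Proof path (sibling hashes from leaf to root): [91, 348, 796]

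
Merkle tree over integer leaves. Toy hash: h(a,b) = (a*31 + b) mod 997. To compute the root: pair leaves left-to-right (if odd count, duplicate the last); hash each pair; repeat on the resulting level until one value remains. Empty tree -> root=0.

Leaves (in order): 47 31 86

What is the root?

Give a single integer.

L0: [47, 31, 86]
L1: h(47,31)=(47*31+31)%997=491 h(86,86)=(86*31+86)%997=758 -> [491, 758]
L2: h(491,758)=(491*31+758)%997=27 -> [27]

Answer: 27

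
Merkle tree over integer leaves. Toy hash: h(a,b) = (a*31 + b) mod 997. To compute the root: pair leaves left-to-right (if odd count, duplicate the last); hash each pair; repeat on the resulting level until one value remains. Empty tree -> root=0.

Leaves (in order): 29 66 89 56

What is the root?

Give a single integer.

Answer: 826

Derivation:
L0: [29, 66, 89, 56]
L1: h(29,66)=(29*31+66)%997=965 h(89,56)=(89*31+56)%997=821 -> [965, 821]
L2: h(965,821)=(965*31+821)%997=826 -> [826]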